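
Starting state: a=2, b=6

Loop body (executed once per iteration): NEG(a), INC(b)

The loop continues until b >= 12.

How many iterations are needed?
6

Tracing iterations:
Initial: a=2, b=6
After iteration 1: a=-2, b=7
After iteration 2: a=2, b=8
After iteration 3: a=-2, b=9
After iteration 4: a=2, b=10
After iteration 5: a=-2, b=11
After iteration 6: a=2, b=12
b >= 12 now holds, so the loop exits after 6 iterations.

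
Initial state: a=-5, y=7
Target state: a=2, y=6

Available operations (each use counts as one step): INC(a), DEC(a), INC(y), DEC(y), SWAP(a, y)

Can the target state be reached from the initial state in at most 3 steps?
No

The target state cannot be reached within 3 steps.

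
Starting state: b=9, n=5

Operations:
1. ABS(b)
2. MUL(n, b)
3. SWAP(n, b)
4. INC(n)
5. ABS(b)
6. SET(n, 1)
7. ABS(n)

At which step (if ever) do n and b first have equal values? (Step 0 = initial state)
Never

n and b never become equal during execution.

Comparing values at each step:
Initial: n=5, b=9
After step 1: n=5, b=9
After step 2: n=45, b=9
After step 3: n=9, b=45
After step 4: n=10, b=45
After step 5: n=10, b=45
After step 6: n=1, b=45
After step 7: n=1, b=45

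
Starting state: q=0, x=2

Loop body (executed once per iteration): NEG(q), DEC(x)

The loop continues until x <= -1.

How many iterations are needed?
3

Tracing iterations:
Initial: q=0, x=2
After iteration 1: q=0, x=1
After iteration 2: q=0, x=0
After iteration 3: q=0, x=-1
x <= -1 now holds, so the loop exits after 3 iterations.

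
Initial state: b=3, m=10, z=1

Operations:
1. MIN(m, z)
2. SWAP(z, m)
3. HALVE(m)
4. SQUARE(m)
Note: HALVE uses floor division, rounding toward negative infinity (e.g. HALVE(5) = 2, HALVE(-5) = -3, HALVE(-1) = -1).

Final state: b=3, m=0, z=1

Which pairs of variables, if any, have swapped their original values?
None

Comparing initial and final values:
m: 10 → 0
z: 1 → 1
b: 3 → 3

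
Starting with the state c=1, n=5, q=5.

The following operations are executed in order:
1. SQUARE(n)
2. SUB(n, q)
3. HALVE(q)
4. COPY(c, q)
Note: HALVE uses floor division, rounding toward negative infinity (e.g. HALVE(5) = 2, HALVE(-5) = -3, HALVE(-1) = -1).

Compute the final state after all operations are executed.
{c: 2, n: 20, q: 2}

Step-by-step execution:
Initial: c=1, n=5, q=5
After step 1 (SQUARE(n)): c=1, n=25, q=5
After step 2 (SUB(n, q)): c=1, n=20, q=5
After step 3 (HALVE(q)): c=1, n=20, q=2
After step 4 (COPY(c, q)): c=2, n=20, q=2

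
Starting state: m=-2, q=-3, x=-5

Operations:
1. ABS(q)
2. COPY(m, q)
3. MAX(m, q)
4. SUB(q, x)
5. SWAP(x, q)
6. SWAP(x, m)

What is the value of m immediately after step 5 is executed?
m = 3

Tracing m through execution:
Initial: m = -2
After step 1 (ABS(q)): m = -2
After step 2 (COPY(m, q)): m = 3
After step 3 (MAX(m, q)): m = 3
After step 4 (SUB(q, x)): m = 3
After step 5 (SWAP(x, q)): m = 3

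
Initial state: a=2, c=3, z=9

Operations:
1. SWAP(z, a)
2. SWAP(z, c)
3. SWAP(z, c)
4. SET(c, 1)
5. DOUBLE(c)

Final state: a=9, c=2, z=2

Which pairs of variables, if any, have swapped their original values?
(z, a)

Comparing initial and final values:
z: 9 → 2
c: 3 → 2
a: 2 → 9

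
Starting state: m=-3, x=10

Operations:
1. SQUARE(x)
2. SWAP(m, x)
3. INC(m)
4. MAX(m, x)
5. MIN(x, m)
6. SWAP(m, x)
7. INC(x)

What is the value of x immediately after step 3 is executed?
x = -3

Tracing x through execution:
Initial: x = 10
After step 1 (SQUARE(x)): x = 100
After step 2 (SWAP(m, x)): x = -3
After step 3 (INC(m)): x = -3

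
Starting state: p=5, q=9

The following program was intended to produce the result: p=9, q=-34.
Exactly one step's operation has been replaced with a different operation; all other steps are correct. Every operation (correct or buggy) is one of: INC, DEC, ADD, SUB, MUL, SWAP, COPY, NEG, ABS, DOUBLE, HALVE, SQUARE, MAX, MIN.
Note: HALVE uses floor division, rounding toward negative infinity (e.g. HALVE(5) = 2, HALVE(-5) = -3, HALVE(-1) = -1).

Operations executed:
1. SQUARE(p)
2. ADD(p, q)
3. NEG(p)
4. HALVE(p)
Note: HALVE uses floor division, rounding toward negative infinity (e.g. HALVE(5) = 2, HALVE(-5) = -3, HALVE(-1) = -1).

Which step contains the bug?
Step 4

Trace with buggy code:
Initial: p=5, q=9
After step 1: p=25, q=9
After step 2: p=34, q=9
After step 3: p=-34, q=9
After step 4: p=-17, q=9
Actual final p=-17, q=9 ≠ expected p=9, q=-34.
Step 4 is the only position where a single-operation replacement can produce the expected result.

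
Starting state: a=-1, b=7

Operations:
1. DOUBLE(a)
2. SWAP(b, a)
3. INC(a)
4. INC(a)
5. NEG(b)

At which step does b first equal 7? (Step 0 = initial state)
Step 0

Tracing b:
Initial: b = 7 ← first occurrence
After step 1: b = 7
After step 2: b = -2
After step 3: b = -2
After step 4: b = -2
After step 5: b = 2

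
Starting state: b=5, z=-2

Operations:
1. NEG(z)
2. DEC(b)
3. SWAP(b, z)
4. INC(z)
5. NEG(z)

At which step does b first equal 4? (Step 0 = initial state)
Step 2

Tracing b:
Initial: b = 5
After step 1: b = 5
After step 2: b = 4 ← first occurrence
After step 3: b = 2
After step 4: b = 2
After step 5: b = 2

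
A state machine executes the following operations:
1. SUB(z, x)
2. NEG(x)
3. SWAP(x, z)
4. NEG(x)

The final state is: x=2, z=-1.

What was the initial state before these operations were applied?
x=1, z=-1

Working backwards:
Final state: x=2, z=-1
Before step 4 (NEG(x)): x=-2, z=-1
Before step 3 (SWAP(x, z)): x=-1, z=-2
Before step 2 (NEG(x)): x=1, z=-2
Before step 1 (SUB(z, x)): x=1, z=-1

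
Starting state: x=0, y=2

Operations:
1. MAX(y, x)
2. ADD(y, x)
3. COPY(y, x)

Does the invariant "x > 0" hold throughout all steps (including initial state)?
No, violated at the initial state

The invariant is violated at the initial state (step 0).

State at each step:
Initial: x=0, y=2
After step 1: x=0, y=2
After step 2: x=0, y=2
After step 3: x=0, y=0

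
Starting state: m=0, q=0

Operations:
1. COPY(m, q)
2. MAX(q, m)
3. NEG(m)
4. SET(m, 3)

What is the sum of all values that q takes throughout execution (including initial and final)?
0

Values of q at each step:
Initial: q = 0
After step 1: q = 0
After step 2: q = 0
After step 3: q = 0
After step 4: q = 0
Sum = 0 + 0 + 0 + 0 + 0 = 0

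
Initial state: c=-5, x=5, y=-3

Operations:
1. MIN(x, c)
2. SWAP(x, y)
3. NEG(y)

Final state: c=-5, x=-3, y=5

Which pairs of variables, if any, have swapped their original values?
(x, y)

Comparing initial and final values:
c: -5 → -5
x: 5 → -3
y: -3 → 5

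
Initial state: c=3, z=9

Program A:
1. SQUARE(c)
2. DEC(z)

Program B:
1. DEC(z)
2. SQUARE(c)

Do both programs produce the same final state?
Yes

Program A final state: c=9, z=8
Program B final state: c=9, z=8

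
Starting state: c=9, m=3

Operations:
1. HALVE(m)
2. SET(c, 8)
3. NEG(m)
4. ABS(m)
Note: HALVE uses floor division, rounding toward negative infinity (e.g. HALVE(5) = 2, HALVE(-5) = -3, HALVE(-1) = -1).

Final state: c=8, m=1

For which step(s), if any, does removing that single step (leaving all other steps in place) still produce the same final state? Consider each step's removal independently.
Step(s) 3

Testing removal of each single step:
Without step 1: final = c=8, m=3 (different)
Without step 2: final = c=9, m=1 (different)
Without step 3: final = c=8, m=1 (same)
Without step 4: final = c=8, m=-1 (different)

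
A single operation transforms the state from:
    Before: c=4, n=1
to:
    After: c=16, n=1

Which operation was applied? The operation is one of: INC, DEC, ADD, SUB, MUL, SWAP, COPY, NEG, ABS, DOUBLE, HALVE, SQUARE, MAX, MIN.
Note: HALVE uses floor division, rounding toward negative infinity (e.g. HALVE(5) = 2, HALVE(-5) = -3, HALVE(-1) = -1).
SQUARE(c)

Analyzing the change:
Before: c=4, n=1
After: c=16, n=1
Variable c changed from 4 to 16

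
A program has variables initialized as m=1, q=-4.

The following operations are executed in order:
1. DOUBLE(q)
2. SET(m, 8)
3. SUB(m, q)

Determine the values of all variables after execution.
{m: 16, q: -8}

Step-by-step execution:
Initial: m=1, q=-4
After step 1 (DOUBLE(q)): m=1, q=-8
After step 2 (SET(m, 8)): m=8, q=-8
After step 3 (SUB(m, q)): m=16, q=-8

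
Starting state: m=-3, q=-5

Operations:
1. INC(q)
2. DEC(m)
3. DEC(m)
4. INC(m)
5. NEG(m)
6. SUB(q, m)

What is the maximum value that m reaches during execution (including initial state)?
4

Values of m at each step:
Initial: m = -3
After step 1: m = -3
After step 2: m = -4
After step 3: m = -5
After step 4: m = -4
After step 5: m = 4 ← maximum
After step 6: m = 4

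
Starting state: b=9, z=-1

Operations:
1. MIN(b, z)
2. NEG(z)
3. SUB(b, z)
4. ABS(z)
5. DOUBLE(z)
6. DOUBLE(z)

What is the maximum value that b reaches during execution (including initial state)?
9

Values of b at each step:
Initial: b = 9 ← maximum
After step 1: b = -1
After step 2: b = -1
After step 3: b = -2
After step 4: b = -2
After step 5: b = -2
After step 6: b = -2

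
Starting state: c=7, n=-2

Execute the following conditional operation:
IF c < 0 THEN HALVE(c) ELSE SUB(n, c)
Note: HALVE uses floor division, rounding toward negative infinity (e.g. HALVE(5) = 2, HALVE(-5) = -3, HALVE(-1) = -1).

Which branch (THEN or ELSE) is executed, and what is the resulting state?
Branch: ELSE, Final state: c=7, n=-9

Evaluating condition: c < 0
c = 7
Condition is False, so ELSE branch executes
After SUB(n, c): c=7, n=-9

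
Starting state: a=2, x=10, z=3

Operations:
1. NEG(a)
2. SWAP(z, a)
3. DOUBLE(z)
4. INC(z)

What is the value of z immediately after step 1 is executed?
z = 3

Tracing z through execution:
Initial: z = 3
After step 1 (NEG(a)): z = 3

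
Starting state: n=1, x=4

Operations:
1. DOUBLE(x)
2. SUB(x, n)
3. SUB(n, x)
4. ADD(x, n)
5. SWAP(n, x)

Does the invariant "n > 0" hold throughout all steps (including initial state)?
No, violated after step 3

The invariant is violated after step 3.

State at each step:
Initial: n=1, x=4
After step 1: n=1, x=8
After step 2: n=1, x=7
After step 3: n=-6, x=7
After step 4: n=-6, x=1
After step 5: n=1, x=-6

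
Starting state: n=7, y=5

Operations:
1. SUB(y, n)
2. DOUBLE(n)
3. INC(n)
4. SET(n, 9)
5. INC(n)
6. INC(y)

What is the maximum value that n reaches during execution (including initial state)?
15

Values of n at each step:
Initial: n = 7
After step 1: n = 7
After step 2: n = 14
After step 3: n = 15 ← maximum
After step 4: n = 9
After step 5: n = 10
After step 6: n = 10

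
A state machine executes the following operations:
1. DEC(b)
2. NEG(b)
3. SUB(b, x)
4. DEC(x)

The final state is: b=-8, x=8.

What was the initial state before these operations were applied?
b=0, x=9

Working backwards:
Final state: b=-8, x=8
Before step 4 (DEC(x)): b=-8, x=9
Before step 3 (SUB(b, x)): b=1, x=9
Before step 2 (NEG(b)): b=-1, x=9
Before step 1 (DEC(b)): b=0, x=9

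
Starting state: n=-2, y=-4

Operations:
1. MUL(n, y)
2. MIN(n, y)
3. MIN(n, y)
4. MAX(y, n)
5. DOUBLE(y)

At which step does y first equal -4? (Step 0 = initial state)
Step 0

Tracing y:
Initial: y = -4 ← first occurrence
After step 1: y = -4
After step 2: y = -4
After step 3: y = -4
After step 4: y = -4
After step 5: y = -8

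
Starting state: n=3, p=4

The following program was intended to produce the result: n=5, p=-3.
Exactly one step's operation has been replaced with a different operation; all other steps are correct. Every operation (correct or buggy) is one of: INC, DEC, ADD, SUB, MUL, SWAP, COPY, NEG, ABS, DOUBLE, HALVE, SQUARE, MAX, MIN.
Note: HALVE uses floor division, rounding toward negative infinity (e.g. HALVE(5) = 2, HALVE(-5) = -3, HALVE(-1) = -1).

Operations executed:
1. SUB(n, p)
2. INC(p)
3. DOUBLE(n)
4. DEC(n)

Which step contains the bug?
Step 1

Trace with buggy code:
Initial: n=3, p=4
After step 1: n=-1, p=4
After step 2: n=-1, p=5
After step 3: n=-2, p=5
After step 4: n=-3, p=5
Actual final n=-3, p=5 ≠ expected n=5, p=-3.
Step 1 is the only position where a single-operation replacement can produce the expected result.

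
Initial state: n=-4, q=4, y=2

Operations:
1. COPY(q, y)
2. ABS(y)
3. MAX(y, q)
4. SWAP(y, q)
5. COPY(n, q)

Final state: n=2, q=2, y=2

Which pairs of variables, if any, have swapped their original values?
None

Comparing initial and final values:
n: -4 → 2
y: 2 → 2
q: 4 → 2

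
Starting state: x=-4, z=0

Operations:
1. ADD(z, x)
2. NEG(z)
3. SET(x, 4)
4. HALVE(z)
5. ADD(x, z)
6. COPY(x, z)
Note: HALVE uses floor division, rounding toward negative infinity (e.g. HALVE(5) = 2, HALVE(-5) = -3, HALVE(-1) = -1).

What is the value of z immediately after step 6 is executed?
z = 2

Tracing z through execution:
Initial: z = 0
After step 1 (ADD(z, x)): z = -4
After step 2 (NEG(z)): z = 4
After step 3 (SET(x, 4)): z = 4
After step 4 (HALVE(z)): z = 2
After step 5 (ADD(x, z)): z = 2
After step 6 (COPY(x, z)): z = 2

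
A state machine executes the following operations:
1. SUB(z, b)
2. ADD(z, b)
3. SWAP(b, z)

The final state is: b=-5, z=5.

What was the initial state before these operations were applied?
b=5, z=-5

Working backwards:
Final state: b=-5, z=5
Before step 3 (SWAP(b, z)): b=5, z=-5
Before step 2 (ADD(z, b)): b=5, z=-10
Before step 1 (SUB(z, b)): b=5, z=-5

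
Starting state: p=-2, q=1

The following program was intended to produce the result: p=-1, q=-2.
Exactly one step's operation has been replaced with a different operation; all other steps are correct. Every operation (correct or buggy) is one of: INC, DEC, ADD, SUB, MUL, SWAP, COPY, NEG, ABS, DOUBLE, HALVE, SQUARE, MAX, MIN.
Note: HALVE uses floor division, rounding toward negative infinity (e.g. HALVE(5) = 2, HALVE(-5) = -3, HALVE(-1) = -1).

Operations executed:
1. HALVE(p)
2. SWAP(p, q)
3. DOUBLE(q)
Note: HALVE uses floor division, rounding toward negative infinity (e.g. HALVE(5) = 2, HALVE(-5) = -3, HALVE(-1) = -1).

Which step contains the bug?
Step 2

Trace with buggy code:
Initial: p=-2, q=1
After step 1: p=-1, q=1
After step 2: p=1, q=-1
After step 3: p=1, q=-2
Actual final p=1, q=-2 ≠ expected p=-1, q=-2.
Step 2 is the only position where a single-operation replacement can produce the expected result.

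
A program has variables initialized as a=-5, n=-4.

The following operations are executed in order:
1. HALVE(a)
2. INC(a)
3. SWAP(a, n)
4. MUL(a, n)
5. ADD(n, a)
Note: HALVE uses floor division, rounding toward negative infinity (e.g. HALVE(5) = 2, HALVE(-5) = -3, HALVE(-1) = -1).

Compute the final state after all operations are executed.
{a: 8, n: 6}

Step-by-step execution:
Initial: a=-5, n=-4
After step 1 (HALVE(a)): a=-3, n=-4
After step 2 (INC(a)): a=-2, n=-4
After step 3 (SWAP(a, n)): a=-4, n=-2
After step 4 (MUL(a, n)): a=8, n=-2
After step 5 (ADD(n, a)): a=8, n=6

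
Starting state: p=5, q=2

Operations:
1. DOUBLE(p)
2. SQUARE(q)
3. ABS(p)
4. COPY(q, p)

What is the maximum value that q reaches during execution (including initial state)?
10

Values of q at each step:
Initial: q = 2
After step 1: q = 2
After step 2: q = 4
After step 3: q = 4
After step 4: q = 10 ← maximum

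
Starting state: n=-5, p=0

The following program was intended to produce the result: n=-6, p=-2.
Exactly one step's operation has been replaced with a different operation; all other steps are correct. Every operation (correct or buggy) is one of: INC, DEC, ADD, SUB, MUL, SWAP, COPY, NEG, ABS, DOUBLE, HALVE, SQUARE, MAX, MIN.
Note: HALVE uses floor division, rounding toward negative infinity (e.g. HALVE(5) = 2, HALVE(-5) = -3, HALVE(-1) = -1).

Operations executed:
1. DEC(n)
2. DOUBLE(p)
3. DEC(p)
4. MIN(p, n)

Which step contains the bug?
Step 4

Trace with buggy code:
Initial: n=-5, p=0
After step 1: n=-6, p=0
After step 2: n=-6, p=0
After step 3: n=-6, p=-1
After step 4: n=-6, p=-6
Actual final n=-6, p=-6 ≠ expected n=-6, p=-2.
Step 4 is the only position where a single-operation replacement can produce the expected result.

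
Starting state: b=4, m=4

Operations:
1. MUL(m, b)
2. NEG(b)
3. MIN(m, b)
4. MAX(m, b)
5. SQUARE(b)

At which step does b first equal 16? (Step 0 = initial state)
Step 5

Tracing b:
Initial: b = 4
After step 1: b = 4
After step 2: b = -4
After step 3: b = -4
After step 4: b = -4
After step 5: b = 16 ← first occurrence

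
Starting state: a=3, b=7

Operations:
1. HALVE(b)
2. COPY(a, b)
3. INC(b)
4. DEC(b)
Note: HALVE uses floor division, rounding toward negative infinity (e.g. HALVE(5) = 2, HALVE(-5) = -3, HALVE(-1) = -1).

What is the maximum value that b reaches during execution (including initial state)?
7

Values of b at each step:
Initial: b = 7 ← maximum
After step 1: b = 3
After step 2: b = 3
After step 3: b = 4
After step 4: b = 3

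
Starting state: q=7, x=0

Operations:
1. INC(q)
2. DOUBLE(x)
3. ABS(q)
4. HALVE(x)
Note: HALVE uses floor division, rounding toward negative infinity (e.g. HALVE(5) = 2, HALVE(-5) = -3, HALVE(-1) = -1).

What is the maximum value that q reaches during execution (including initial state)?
8

Values of q at each step:
Initial: q = 7
After step 1: q = 8 ← maximum
After step 2: q = 8
After step 3: q = 8
After step 4: q = 8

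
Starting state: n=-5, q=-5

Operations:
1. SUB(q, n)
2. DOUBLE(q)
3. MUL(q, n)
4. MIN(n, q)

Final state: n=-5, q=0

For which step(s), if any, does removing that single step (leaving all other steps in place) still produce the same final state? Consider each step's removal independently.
Step(s) 2, 3, 4

Testing removal of each single step:
Without step 1: final = n=-5, q=50 (different)
Without step 2: final = n=-5, q=0 (same)
Without step 3: final = n=-5, q=0 (same)
Without step 4: final = n=-5, q=0 (same)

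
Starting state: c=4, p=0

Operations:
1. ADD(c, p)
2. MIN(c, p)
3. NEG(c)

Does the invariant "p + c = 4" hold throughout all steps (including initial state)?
No, violated after step 2

The invariant is violated after step 2.

State at each step:
Initial: c=4, p=0
After step 1: c=4, p=0
After step 2: c=0, p=0
After step 3: c=0, p=0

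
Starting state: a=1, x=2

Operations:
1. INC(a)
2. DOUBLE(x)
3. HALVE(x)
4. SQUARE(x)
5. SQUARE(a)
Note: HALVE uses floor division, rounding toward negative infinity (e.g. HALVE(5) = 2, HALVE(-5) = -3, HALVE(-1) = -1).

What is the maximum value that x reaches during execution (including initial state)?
4

Values of x at each step:
Initial: x = 2
After step 1: x = 2
After step 2: x = 4 ← maximum
After step 3: x = 2
After step 4: x = 4
After step 5: x = 4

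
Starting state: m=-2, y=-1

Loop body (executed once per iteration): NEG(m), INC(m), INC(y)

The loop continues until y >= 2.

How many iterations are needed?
3

Tracing iterations:
Initial: m=-2, y=-1
After iteration 1: m=3, y=0
After iteration 2: m=-2, y=1
After iteration 3: m=3, y=2
y >= 2 now holds, so the loop exits after 3 iterations.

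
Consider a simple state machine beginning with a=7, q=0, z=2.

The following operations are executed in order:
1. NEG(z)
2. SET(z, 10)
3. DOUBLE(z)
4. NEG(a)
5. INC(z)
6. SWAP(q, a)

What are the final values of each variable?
{a: 0, q: -7, z: 21}

Step-by-step execution:
Initial: a=7, q=0, z=2
After step 1 (NEG(z)): a=7, q=0, z=-2
After step 2 (SET(z, 10)): a=7, q=0, z=10
After step 3 (DOUBLE(z)): a=7, q=0, z=20
After step 4 (NEG(a)): a=-7, q=0, z=20
After step 5 (INC(z)): a=-7, q=0, z=21
After step 6 (SWAP(q, a)): a=0, q=-7, z=21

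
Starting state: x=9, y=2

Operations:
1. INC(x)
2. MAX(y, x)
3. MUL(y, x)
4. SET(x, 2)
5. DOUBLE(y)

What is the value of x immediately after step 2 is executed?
x = 10

Tracing x through execution:
Initial: x = 9
After step 1 (INC(x)): x = 10
After step 2 (MAX(y, x)): x = 10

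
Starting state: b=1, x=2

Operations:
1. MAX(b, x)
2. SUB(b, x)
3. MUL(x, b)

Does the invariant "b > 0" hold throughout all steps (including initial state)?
No, violated after step 2

The invariant is violated after step 2.

State at each step:
Initial: b=1, x=2
After step 1: b=2, x=2
After step 2: b=0, x=2
After step 3: b=0, x=0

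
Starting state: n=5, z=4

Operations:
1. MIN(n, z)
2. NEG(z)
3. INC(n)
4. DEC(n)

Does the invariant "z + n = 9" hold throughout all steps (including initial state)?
No, violated after step 1

The invariant is violated after step 1.

State at each step:
Initial: n=5, z=4
After step 1: n=4, z=4
After step 2: n=4, z=-4
After step 3: n=5, z=-4
After step 4: n=4, z=-4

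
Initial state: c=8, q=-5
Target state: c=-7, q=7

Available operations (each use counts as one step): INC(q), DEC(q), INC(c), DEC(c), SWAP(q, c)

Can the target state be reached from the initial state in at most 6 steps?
Yes

Path (4 steps): DEC(q) → DEC(q) → DEC(c) → SWAP(q, c)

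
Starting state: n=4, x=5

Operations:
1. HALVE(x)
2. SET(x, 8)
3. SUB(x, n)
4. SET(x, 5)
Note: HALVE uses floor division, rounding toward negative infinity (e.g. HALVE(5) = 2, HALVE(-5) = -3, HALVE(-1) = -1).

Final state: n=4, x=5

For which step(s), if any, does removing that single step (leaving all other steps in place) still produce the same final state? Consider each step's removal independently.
Step(s) 1, 2, 3

Testing removal of each single step:
Without step 1: final = n=4, x=5 (same)
Without step 2: final = n=4, x=5 (same)
Without step 3: final = n=4, x=5 (same)
Without step 4: final = n=4, x=4 (different)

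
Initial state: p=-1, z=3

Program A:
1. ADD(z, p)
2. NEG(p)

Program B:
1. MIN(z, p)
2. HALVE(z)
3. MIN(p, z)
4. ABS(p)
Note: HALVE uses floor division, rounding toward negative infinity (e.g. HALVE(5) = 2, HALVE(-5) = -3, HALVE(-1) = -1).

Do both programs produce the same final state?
No

Program A final state: p=1, z=2
Program B final state: p=1, z=-1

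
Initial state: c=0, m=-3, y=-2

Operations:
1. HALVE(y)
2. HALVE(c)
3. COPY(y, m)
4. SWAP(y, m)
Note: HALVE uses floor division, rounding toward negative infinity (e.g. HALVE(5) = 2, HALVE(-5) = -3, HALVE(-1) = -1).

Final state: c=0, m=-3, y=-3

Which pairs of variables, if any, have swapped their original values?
None

Comparing initial and final values:
m: -3 → -3
y: -2 → -3
c: 0 → 0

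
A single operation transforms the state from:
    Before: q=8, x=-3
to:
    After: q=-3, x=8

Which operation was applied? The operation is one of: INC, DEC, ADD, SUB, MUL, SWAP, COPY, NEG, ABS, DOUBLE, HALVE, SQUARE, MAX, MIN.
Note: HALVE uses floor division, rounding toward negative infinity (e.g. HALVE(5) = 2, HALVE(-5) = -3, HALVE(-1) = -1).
SWAP(x, q)

Analyzing the change:
Before: q=8, x=-3
After: q=-3, x=8
Variable x changed from -3 to 8
Variable q changed from 8 to -3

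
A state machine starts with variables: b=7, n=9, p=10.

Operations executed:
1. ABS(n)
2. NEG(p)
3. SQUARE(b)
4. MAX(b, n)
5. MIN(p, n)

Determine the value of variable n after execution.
n = 9

Tracing execution:
Step 1: ABS(n) → n = 9
Step 2: NEG(p) → n = 9
Step 3: SQUARE(b) → n = 9
Step 4: MAX(b, n) → n = 9
Step 5: MIN(p, n) → n = 9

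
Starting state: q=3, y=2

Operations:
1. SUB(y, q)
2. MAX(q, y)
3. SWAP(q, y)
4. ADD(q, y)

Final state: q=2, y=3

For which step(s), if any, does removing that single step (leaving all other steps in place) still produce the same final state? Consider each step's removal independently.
Step(s) 2

Testing removal of each single step:
Without step 1: final = q=5, y=3 (different)
Without step 2: final = q=2, y=3 (same)
Without step 3: final = q=2, y=-1 (different)
Without step 4: final = q=-1, y=3 (different)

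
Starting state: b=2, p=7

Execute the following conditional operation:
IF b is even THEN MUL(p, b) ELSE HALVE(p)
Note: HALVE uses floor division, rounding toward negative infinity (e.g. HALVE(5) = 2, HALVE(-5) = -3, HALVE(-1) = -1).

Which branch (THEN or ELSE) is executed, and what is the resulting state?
Branch: THEN, Final state: b=2, p=14

Evaluating condition: b is even
Condition is True, so THEN branch executes
After MUL(p, b): b=2, p=14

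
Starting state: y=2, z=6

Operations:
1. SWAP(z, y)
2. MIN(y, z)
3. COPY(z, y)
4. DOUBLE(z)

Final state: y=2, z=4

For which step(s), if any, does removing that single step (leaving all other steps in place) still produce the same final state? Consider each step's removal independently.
Step(s) 1, 3

Testing removal of each single step:
Without step 1: final = y=2, z=4 (same)
Without step 2: final = y=6, z=12 (different)
Without step 3: final = y=2, z=4 (same)
Without step 4: final = y=2, z=2 (different)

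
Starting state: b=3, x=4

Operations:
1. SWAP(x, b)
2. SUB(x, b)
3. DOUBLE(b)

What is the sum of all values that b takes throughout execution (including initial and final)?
19

Values of b at each step:
Initial: b = 3
After step 1: b = 4
After step 2: b = 4
After step 3: b = 8
Sum = 3 + 4 + 4 + 8 = 19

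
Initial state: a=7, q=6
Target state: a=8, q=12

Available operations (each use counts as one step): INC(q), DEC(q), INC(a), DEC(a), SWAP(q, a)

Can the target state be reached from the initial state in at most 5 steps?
No

The target state cannot be reached within 5 steps.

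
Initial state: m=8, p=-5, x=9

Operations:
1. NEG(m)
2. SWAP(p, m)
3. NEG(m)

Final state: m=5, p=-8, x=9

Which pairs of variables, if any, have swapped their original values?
None

Comparing initial and final values:
p: -5 → -8
x: 9 → 9
m: 8 → 5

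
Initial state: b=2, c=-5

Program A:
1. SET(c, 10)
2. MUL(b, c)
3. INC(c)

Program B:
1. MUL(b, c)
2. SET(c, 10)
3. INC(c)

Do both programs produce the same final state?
No

Program A final state: b=20, c=11
Program B final state: b=-10, c=11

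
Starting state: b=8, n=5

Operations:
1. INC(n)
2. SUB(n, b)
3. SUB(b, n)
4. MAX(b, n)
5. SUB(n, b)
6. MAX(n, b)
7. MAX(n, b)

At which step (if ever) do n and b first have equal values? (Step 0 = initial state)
Step 6

n and b first become equal after step 6.

Comparing values at each step:
Initial: n=5, b=8
After step 1: n=6, b=8
After step 2: n=-2, b=8
After step 3: n=-2, b=10
After step 4: n=-2, b=10
After step 5: n=-12, b=10
After step 6: n=10, b=10 ← equal!
After step 7: n=10, b=10 ← equal!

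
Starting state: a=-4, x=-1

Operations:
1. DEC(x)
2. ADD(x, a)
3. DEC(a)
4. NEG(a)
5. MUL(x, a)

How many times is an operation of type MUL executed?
1

Counting MUL operations:
Step 5: MUL(x, a) ← MUL
Total: 1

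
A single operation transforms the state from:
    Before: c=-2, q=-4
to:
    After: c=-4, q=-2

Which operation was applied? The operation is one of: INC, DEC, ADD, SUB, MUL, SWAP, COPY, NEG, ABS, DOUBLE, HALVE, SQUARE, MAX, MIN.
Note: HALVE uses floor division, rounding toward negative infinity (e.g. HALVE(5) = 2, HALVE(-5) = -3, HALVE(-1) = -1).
SWAP(q, c)

Analyzing the change:
Before: c=-2, q=-4
After: c=-4, q=-2
Variable q changed from -4 to -2
Variable c changed from -2 to -4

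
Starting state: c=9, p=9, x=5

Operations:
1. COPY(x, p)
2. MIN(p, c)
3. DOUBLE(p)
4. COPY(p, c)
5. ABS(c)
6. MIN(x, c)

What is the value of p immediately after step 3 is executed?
p = 18

Tracing p through execution:
Initial: p = 9
After step 1 (COPY(x, p)): p = 9
After step 2 (MIN(p, c)): p = 9
After step 3 (DOUBLE(p)): p = 18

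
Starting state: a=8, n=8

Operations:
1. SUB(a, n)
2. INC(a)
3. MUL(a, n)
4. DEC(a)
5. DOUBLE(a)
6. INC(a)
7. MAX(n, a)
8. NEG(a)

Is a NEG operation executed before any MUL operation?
No

First NEG: step 8
First MUL: step 3
Since 8 > 3, MUL comes first.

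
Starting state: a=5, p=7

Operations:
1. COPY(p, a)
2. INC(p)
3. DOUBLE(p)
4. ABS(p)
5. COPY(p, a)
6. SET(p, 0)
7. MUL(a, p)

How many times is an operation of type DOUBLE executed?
1

Counting DOUBLE operations:
Step 3: DOUBLE(p) ← DOUBLE
Total: 1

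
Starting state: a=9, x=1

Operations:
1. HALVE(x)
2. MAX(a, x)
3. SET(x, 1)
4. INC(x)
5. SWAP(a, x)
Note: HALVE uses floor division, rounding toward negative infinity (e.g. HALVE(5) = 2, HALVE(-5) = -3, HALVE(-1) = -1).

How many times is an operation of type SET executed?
1

Counting SET operations:
Step 3: SET(x, 1) ← SET
Total: 1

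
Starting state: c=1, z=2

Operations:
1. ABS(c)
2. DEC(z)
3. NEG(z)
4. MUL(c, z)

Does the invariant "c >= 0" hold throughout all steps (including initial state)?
No, violated after step 4

The invariant is violated after step 4.

State at each step:
Initial: c=1, z=2
After step 1: c=1, z=2
After step 2: c=1, z=1
After step 3: c=1, z=-1
After step 4: c=-1, z=-1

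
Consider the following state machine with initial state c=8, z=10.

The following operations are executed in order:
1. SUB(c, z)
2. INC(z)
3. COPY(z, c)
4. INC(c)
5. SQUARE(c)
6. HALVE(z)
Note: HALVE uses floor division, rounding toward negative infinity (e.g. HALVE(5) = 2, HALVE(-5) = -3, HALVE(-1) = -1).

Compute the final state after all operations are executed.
{c: 1, z: -1}

Step-by-step execution:
Initial: c=8, z=10
After step 1 (SUB(c, z)): c=-2, z=10
After step 2 (INC(z)): c=-2, z=11
After step 3 (COPY(z, c)): c=-2, z=-2
After step 4 (INC(c)): c=-1, z=-2
After step 5 (SQUARE(c)): c=1, z=-2
After step 6 (HALVE(z)): c=1, z=-1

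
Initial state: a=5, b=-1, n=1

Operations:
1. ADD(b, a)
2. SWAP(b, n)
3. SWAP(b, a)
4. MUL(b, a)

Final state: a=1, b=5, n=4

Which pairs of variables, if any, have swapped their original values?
None

Comparing initial and final values:
n: 1 → 4
b: -1 → 5
a: 5 → 1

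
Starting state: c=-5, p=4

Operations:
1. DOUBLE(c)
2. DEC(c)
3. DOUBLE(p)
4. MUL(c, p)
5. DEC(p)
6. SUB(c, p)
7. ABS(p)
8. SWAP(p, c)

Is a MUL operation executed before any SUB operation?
Yes

First MUL: step 4
First SUB: step 6
Since 4 < 6, MUL comes first.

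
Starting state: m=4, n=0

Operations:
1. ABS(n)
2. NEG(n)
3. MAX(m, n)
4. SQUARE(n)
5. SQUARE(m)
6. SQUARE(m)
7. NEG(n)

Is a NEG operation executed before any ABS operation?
No

First NEG: step 2
First ABS: step 1
Since 2 > 1, ABS comes first.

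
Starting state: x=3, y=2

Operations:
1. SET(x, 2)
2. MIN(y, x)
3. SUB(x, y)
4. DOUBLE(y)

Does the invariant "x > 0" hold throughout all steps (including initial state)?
No, violated after step 3

The invariant is violated after step 3.

State at each step:
Initial: x=3, y=2
After step 1: x=2, y=2
After step 2: x=2, y=2
After step 3: x=0, y=2
After step 4: x=0, y=4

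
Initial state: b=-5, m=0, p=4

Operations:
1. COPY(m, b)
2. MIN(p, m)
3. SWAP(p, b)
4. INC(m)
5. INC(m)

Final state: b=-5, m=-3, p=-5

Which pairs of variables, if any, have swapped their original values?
None

Comparing initial and final values:
m: 0 → -3
p: 4 → -5
b: -5 → -5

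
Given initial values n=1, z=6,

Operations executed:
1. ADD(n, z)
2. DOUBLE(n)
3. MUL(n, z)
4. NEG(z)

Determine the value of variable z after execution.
z = -6

Tracing execution:
Step 1: ADD(n, z) → z = 6
Step 2: DOUBLE(n) → z = 6
Step 3: MUL(n, z) → z = 6
Step 4: NEG(z) → z = -6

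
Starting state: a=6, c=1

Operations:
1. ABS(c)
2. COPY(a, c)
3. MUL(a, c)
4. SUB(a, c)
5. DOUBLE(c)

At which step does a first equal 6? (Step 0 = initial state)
Step 0

Tracing a:
Initial: a = 6 ← first occurrence
After step 1: a = 6
After step 2: a = 1
After step 3: a = 1
After step 4: a = 0
After step 5: a = 0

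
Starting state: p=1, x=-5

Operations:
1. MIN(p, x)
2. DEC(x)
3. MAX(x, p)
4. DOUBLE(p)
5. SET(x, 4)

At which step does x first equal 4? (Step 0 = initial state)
Step 5

Tracing x:
Initial: x = -5
After step 1: x = -5
After step 2: x = -6
After step 3: x = -5
After step 4: x = -5
After step 5: x = 4 ← first occurrence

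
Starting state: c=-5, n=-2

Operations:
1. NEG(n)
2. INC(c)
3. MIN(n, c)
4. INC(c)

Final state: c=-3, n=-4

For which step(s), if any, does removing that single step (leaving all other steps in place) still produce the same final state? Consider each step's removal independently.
Step(s) 1

Testing removal of each single step:
Without step 1: final = c=-3, n=-4 (same)
Without step 2: final = c=-4, n=-5 (different)
Without step 3: final = c=-3, n=2 (different)
Without step 4: final = c=-4, n=-4 (different)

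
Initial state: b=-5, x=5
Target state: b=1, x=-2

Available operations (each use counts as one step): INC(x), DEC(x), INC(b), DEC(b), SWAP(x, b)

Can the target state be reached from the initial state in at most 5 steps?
No

The target state cannot be reached within 5 steps.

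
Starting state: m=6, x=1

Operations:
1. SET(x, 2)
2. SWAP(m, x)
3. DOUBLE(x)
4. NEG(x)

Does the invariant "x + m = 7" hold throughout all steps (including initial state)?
No, violated after step 1

The invariant is violated after step 1.

State at each step:
Initial: m=6, x=1
After step 1: m=6, x=2
After step 2: m=2, x=6
After step 3: m=2, x=12
After step 4: m=2, x=-12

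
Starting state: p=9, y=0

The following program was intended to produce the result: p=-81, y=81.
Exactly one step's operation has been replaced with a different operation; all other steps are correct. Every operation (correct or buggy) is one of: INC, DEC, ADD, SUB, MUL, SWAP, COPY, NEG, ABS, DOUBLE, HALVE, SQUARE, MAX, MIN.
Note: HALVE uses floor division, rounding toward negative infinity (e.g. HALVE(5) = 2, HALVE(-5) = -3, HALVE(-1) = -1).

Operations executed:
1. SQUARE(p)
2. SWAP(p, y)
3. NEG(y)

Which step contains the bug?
Step 3

Trace with buggy code:
Initial: p=9, y=0
After step 1: p=81, y=0
After step 2: p=0, y=81
After step 3: p=0, y=-81
Actual final p=0, y=-81 ≠ expected p=-81, y=81.
Step 3 is the only position where a single-operation replacement can produce the expected result.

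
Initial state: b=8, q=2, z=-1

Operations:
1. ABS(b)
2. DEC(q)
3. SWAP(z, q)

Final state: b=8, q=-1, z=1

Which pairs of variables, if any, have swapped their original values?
None

Comparing initial and final values:
q: 2 → -1
z: -1 → 1
b: 8 → 8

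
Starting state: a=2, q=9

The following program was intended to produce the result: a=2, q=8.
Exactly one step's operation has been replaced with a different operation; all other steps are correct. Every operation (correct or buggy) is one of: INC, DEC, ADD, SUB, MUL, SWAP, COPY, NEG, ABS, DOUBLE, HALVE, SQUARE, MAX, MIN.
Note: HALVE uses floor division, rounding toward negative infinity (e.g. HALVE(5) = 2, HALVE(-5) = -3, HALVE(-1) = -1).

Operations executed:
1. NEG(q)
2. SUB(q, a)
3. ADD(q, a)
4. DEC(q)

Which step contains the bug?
Step 1

Trace with buggy code:
Initial: a=2, q=9
After step 1: a=2, q=-9
After step 2: a=2, q=-11
After step 3: a=2, q=-9
After step 4: a=2, q=-10
Actual final a=2, q=-10 ≠ expected a=2, q=8.
Step 1 is the only position where a single-operation replacement can produce the expected result.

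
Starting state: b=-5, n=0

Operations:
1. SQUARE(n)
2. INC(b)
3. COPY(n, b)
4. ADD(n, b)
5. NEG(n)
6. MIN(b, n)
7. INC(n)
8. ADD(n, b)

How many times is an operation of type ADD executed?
2

Counting ADD operations:
Step 4: ADD(n, b) ← ADD
Step 8: ADD(n, b) ← ADD
Total: 2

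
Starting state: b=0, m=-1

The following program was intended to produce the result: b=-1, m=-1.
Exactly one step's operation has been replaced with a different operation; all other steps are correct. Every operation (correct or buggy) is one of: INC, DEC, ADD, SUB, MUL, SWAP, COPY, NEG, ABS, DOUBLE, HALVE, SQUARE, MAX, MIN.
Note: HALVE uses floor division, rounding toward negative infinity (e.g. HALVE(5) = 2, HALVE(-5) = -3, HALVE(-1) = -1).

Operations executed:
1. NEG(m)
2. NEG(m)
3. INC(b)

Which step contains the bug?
Step 3

Trace with buggy code:
Initial: b=0, m=-1
After step 1: b=0, m=1
After step 2: b=0, m=-1
After step 3: b=1, m=-1
Actual final b=1, m=-1 ≠ expected b=-1, m=-1.
Step 3 is the only position where a single-operation replacement can produce the expected result.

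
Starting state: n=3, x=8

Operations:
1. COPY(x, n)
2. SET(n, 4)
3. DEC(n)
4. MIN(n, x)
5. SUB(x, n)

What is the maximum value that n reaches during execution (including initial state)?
4

Values of n at each step:
Initial: n = 3
After step 1: n = 3
After step 2: n = 4 ← maximum
After step 3: n = 3
After step 4: n = 3
After step 5: n = 3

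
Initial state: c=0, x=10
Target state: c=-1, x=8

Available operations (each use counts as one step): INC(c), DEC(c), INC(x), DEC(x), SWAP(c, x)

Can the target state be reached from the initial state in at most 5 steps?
Yes

Path (3 steps): DEC(c) → DEC(x) → DEC(x)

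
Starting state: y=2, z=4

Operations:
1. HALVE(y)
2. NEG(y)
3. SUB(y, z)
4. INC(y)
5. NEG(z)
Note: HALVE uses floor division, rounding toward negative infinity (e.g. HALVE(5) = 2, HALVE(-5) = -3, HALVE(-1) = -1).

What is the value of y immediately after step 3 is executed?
y = -5

Tracing y through execution:
Initial: y = 2
After step 1 (HALVE(y)): y = 1
After step 2 (NEG(y)): y = -1
After step 3 (SUB(y, z)): y = -5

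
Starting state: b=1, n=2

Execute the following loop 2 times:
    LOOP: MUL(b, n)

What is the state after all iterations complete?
b=4, n=2

Iteration trace:
Start: b=1, n=2
After iteration 1: b=2, n=2
After iteration 2: b=4, n=2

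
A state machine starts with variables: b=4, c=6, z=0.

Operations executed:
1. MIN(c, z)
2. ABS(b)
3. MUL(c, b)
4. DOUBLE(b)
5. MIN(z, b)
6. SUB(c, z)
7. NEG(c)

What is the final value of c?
c = 0

Tracing execution:
Step 1: MIN(c, z) → c = 0
Step 2: ABS(b) → c = 0
Step 3: MUL(c, b) → c = 0
Step 4: DOUBLE(b) → c = 0
Step 5: MIN(z, b) → c = 0
Step 6: SUB(c, z) → c = 0
Step 7: NEG(c) → c = 0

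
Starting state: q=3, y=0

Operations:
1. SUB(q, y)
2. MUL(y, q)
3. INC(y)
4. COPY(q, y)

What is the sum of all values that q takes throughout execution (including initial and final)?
13

Values of q at each step:
Initial: q = 3
After step 1: q = 3
After step 2: q = 3
After step 3: q = 3
After step 4: q = 1
Sum = 3 + 3 + 3 + 3 + 1 = 13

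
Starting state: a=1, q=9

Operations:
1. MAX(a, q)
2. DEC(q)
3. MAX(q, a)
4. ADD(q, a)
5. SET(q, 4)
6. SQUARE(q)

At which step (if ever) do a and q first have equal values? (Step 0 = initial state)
Step 1

a and q first become equal after step 1.

Comparing values at each step:
Initial: a=1, q=9
After step 1: a=9, q=9 ← equal!
After step 2: a=9, q=8
After step 3: a=9, q=9 ← equal!
After step 4: a=9, q=18
After step 5: a=9, q=4
After step 6: a=9, q=16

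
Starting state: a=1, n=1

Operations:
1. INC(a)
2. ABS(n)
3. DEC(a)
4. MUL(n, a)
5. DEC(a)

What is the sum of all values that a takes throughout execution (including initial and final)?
7

Values of a at each step:
Initial: a = 1
After step 1: a = 2
After step 2: a = 2
After step 3: a = 1
After step 4: a = 1
After step 5: a = 0
Sum = 1 + 2 + 2 + 1 + 1 + 0 = 7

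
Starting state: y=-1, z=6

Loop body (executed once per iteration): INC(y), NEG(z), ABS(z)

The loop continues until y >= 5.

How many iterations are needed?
6

Tracing iterations:
Initial: y=-1, z=6
After iteration 1: y=0, z=6
After iteration 2: y=1, z=6
After iteration 3: y=2, z=6
After iteration 4: y=3, z=6
After iteration 5: y=4, z=6
After iteration 6: y=5, z=6
y >= 5 now holds, so the loop exits after 6 iterations.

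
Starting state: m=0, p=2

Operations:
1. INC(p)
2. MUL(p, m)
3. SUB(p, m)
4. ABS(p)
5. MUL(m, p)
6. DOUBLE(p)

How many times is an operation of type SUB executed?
1

Counting SUB operations:
Step 3: SUB(p, m) ← SUB
Total: 1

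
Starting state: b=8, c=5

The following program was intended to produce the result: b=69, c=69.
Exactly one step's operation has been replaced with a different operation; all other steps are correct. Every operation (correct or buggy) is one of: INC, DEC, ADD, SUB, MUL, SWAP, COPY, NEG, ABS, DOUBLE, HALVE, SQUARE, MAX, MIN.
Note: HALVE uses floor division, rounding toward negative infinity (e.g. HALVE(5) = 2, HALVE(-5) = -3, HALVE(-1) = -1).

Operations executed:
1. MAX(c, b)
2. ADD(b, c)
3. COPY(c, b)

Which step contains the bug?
Step 1

Trace with buggy code:
Initial: b=8, c=5
After step 1: b=8, c=8
After step 2: b=16, c=8
After step 3: b=16, c=16
Actual final b=16, c=16 ≠ expected b=69, c=69.
Step 1 is the only position where a single-operation replacement can produce the expected result.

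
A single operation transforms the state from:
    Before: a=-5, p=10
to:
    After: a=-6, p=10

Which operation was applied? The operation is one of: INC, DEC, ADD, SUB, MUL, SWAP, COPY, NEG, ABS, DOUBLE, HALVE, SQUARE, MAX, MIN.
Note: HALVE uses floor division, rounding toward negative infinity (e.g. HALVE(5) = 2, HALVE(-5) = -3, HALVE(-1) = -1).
DEC(a)

Analyzing the change:
Before: a=-5, p=10
After: a=-6, p=10
Variable a changed from -5 to -6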